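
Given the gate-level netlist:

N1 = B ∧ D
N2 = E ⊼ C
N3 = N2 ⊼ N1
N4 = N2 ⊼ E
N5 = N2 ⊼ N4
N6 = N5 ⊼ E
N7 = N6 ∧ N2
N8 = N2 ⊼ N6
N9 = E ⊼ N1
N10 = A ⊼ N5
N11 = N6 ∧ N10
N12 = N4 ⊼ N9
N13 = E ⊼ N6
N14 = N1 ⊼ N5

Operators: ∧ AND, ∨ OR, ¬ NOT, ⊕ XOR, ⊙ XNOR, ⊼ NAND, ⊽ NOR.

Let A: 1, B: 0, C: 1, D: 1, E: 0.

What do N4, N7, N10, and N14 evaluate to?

N4 = 1, N7 = 1, N10 = 1, N14 = 1

N1 = B AND D = 0 AND 1 = 0
N2 = E NAND C = 0 NAND 1 = 1
N4 = N2 NAND E = 1 NAND 0 = 1
N5 = N2 NAND N4 = 1 NAND 1 = 0
N6 = N5 NAND E = 0 NAND 0 = 1
N7 = N6 AND N2 = 1 AND 1 = 1
N10 = A NAND N5 = 1 NAND 0 = 1
N14 = N1 NAND N5 = 0 NAND 0 = 1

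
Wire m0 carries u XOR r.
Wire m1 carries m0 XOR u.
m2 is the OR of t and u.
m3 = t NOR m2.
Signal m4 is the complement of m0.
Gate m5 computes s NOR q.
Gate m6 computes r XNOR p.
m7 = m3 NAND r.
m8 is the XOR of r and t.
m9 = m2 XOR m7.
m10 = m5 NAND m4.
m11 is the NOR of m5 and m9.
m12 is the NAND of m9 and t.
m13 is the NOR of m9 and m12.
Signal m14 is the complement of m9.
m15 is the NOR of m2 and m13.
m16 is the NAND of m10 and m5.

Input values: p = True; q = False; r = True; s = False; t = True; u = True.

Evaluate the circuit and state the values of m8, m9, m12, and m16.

m8 = False  m9 = False  m12 = True  m16 = True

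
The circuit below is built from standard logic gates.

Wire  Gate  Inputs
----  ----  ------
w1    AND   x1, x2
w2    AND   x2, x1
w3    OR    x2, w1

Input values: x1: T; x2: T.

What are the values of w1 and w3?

w1 = T, w3 = T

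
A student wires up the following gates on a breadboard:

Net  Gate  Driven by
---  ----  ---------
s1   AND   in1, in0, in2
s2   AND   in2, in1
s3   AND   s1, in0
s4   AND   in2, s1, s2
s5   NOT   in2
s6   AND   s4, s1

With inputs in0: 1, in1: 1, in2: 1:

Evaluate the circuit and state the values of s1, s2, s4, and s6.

s1 = 1; s2 = 1; s4 = 1; s6 = 1

s1 = in1 AND in0 AND in2 = 1 AND 1 AND 1 = 1
s2 = in2 AND in1 = 1 AND 1 = 1
s4 = in2 AND s1 AND s2 = 1 AND 1 AND 1 = 1
s6 = s4 AND s1 = 1 AND 1 = 1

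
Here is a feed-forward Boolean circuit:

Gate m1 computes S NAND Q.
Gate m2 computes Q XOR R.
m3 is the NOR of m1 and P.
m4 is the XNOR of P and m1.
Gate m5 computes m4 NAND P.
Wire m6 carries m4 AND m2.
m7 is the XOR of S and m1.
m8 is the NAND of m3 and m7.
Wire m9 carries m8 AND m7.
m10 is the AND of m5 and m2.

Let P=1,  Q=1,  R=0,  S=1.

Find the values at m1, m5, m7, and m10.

m1 = 0; m5 = 1; m7 = 1; m10 = 1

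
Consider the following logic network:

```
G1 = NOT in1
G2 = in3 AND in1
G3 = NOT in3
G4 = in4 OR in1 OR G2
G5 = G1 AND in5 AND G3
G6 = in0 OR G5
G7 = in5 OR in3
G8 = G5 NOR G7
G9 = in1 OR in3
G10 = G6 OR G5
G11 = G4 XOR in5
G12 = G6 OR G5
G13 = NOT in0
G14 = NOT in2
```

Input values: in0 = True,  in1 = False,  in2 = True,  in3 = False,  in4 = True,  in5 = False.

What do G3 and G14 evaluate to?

G3 = True  G14 = False

G3 = NOT in3 = NOT False = True
G14 = NOT in2 = NOT True = False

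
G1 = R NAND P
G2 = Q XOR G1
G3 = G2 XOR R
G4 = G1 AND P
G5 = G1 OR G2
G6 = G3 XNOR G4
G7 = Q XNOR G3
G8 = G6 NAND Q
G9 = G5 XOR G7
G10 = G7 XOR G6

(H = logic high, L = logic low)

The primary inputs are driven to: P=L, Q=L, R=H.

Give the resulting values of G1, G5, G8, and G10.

G1 = R NAND P = H NAND L = H
G2 = Q XOR G1 = L XOR H = H
G3 = G2 XOR R = H XOR H = L
G4 = G1 AND P = H AND L = L
G5 = G1 OR G2 = H OR H = H
G6 = G3 XNOR G4 = L XNOR L = H
G7 = Q XNOR G3 = L XNOR L = H
G8 = G6 NAND Q = H NAND L = H
G10 = G7 XOR G6 = H XOR H = L

G1 = H, G5 = H, G8 = H, G10 = L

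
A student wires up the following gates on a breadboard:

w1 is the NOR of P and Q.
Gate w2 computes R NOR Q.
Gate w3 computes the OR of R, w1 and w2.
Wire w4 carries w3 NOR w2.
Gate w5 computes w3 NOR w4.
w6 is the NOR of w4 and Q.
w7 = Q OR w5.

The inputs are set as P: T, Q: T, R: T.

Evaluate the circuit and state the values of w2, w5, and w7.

w2 = F  w5 = F  w7 = T

w1 = P NOR Q = T NOR T = F
w2 = R NOR Q = T NOR T = F
w3 = R OR w1 OR w2 = T OR F OR F = T
w4 = w3 NOR w2 = T NOR F = F
w5 = w3 NOR w4 = T NOR F = F
w7 = Q OR w5 = T OR F = T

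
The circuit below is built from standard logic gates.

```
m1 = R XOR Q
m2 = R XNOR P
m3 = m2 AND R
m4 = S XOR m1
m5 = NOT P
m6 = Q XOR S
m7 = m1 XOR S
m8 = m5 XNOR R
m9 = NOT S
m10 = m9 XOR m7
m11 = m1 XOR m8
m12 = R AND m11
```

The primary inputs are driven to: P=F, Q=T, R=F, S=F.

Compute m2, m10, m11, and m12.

m1 = R XOR Q = F XOR T = T
m2 = R XNOR P = F XNOR F = T
m5 = NOT P = NOT F = T
m7 = m1 XOR S = T XOR F = T
m8 = m5 XNOR R = T XNOR F = F
m9 = NOT S = NOT F = T
m10 = m9 XOR m7 = T XOR T = F
m11 = m1 XOR m8 = T XOR F = T
m12 = R AND m11 = F AND T = F

m2 = T, m10 = F, m11 = T, m12 = F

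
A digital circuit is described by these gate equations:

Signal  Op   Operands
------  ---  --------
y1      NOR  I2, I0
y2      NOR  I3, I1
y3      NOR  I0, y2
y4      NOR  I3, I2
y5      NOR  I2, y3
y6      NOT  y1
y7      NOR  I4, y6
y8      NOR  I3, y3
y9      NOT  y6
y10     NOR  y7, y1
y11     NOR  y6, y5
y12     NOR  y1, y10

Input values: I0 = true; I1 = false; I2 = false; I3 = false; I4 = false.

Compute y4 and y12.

y4 = true, y12 = false

y1 = I2 NOR I0 = false NOR true = false
y4 = I3 NOR I2 = false NOR false = true
y6 = NOT y1 = NOT false = true
y7 = I4 NOR y6 = false NOR true = false
y10 = y7 NOR y1 = false NOR false = true
y12 = y1 NOR y10 = false NOR true = false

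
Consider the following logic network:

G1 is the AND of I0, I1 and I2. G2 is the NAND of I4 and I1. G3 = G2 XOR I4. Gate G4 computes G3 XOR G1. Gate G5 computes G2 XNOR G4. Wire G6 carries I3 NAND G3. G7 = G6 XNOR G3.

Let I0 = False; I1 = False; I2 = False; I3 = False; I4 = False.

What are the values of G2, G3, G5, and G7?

G1 = I0 AND I1 AND I2 = False AND False AND False = False
G2 = I4 NAND I1 = False NAND False = True
G3 = G2 XOR I4 = True XOR False = True
G4 = G3 XOR G1 = True XOR False = True
G5 = G2 XNOR G4 = True XNOR True = True
G6 = I3 NAND G3 = False NAND True = True
G7 = G6 XNOR G3 = True XNOR True = True

G2 = True, G3 = True, G5 = True, G7 = True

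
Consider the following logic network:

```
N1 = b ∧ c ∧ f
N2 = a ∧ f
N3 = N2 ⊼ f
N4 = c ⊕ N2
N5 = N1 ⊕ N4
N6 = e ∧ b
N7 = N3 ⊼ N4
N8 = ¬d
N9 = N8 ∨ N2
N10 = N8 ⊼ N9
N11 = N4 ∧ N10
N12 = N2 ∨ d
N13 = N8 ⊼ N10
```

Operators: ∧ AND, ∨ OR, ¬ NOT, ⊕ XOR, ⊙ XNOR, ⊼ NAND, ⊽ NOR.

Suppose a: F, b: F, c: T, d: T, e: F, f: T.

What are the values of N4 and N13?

N4 = T  N13 = T

N2 = a AND f = F AND T = F
N4 = c XOR N2 = T XOR F = T
N8 = NOT d = NOT T = F
N9 = N8 OR N2 = F OR F = F
N10 = N8 NAND N9 = F NAND F = T
N13 = N8 NAND N10 = F NAND T = T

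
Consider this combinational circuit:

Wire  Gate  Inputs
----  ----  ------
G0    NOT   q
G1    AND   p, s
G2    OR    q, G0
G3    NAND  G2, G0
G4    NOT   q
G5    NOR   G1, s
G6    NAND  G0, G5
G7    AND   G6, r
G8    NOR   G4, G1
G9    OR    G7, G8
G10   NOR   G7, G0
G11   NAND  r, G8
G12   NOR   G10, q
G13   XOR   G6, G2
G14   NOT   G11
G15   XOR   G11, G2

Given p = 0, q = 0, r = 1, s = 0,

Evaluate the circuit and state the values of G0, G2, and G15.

G0 = 1, G2 = 1, G15 = 0

G0 = NOT q = NOT 0 = 1
G1 = p AND s = 0 AND 0 = 0
G2 = q OR G0 = 0 OR 1 = 1
G4 = NOT q = NOT 0 = 1
G8 = G4 NOR G1 = 1 NOR 0 = 0
G11 = r NAND G8 = 1 NAND 0 = 1
G15 = G11 XOR G2 = 1 XOR 1 = 0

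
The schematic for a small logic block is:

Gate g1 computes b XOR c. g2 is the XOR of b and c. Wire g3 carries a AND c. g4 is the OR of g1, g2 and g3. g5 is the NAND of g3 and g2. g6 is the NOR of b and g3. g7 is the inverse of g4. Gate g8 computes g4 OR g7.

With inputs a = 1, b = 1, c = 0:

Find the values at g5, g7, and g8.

g5 = 1; g7 = 0; g8 = 1

g1 = b XOR c = 1 XOR 0 = 1
g2 = b XOR c = 1 XOR 0 = 1
g3 = a AND c = 1 AND 0 = 0
g4 = g1 OR g2 OR g3 = 1 OR 1 OR 0 = 1
g5 = g3 NAND g2 = 0 NAND 1 = 1
g7 = NOT g4 = NOT 1 = 0
g8 = g4 OR g7 = 1 OR 0 = 1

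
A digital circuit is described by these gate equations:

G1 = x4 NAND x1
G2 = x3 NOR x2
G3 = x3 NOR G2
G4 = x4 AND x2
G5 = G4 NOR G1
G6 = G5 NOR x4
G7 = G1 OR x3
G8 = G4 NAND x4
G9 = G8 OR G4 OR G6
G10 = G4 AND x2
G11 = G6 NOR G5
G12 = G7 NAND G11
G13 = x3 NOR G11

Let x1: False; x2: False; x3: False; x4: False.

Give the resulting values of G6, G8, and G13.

G6 = True  G8 = True  G13 = True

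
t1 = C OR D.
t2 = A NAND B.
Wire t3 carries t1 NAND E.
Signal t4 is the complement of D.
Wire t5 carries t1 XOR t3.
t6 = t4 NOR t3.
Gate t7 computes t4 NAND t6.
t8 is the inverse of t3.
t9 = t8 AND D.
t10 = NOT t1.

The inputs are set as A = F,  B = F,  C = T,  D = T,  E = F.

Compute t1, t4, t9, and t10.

t1 = C OR D = T OR T = T
t3 = t1 NAND E = T NAND F = T
t4 = NOT D = NOT T = F
t8 = NOT t3 = NOT T = F
t9 = t8 AND D = F AND T = F
t10 = NOT t1 = NOT T = F

t1 = T, t4 = F, t9 = F, t10 = F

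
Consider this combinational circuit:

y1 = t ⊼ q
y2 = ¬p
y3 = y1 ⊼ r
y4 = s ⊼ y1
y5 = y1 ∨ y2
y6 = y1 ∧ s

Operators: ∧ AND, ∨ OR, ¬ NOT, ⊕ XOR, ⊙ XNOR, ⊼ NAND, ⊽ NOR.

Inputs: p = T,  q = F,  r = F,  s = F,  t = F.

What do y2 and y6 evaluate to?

y2 = F  y6 = F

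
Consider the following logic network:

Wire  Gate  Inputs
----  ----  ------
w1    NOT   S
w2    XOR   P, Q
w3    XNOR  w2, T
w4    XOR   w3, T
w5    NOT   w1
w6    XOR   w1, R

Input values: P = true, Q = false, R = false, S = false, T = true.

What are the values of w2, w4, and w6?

w2 = true; w4 = false; w6 = true

w1 = NOT S = NOT false = true
w2 = P XOR Q = true XOR false = true
w3 = w2 XNOR T = true XNOR true = true
w4 = w3 XOR T = true XOR true = false
w6 = w1 XOR R = true XOR false = true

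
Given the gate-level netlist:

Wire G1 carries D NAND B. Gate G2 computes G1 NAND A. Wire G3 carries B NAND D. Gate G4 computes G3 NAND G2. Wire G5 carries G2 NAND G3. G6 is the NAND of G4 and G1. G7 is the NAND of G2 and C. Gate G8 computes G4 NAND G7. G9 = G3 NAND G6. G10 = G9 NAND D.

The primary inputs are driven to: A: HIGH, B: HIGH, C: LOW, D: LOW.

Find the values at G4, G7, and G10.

G4 = HIGH, G7 = HIGH, G10 = HIGH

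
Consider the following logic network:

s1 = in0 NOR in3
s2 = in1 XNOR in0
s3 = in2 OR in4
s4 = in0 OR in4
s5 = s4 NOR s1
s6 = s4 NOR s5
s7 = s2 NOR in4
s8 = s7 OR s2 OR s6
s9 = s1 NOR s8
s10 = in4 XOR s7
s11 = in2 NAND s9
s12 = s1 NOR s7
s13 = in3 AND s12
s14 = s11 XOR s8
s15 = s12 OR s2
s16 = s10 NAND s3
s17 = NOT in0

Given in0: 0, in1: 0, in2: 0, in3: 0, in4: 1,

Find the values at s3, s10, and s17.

s3 = 1, s10 = 1, s17 = 1

s2 = in1 XNOR in0 = 0 XNOR 0 = 1
s3 = in2 OR in4 = 0 OR 1 = 1
s7 = s2 NOR in4 = 1 NOR 1 = 0
s10 = in4 XOR s7 = 1 XOR 0 = 1
s17 = NOT in0 = NOT 0 = 1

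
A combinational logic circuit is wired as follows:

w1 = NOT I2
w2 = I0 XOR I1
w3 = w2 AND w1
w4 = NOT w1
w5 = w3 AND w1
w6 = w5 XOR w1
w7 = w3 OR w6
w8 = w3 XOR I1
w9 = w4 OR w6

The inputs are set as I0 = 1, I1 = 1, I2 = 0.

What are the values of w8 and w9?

w8 = 1, w9 = 1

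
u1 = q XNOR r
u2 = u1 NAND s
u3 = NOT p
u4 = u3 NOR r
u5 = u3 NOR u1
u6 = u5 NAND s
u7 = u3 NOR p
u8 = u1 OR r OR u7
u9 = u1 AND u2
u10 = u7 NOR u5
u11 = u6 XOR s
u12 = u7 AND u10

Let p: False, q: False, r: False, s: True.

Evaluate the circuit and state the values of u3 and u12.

u3 = True, u12 = False

u1 = q XNOR r = False XNOR False = True
u3 = NOT p = NOT False = True
u5 = u3 NOR u1 = True NOR True = False
u7 = u3 NOR p = True NOR False = False
u10 = u7 NOR u5 = False NOR False = True
u12 = u7 AND u10 = False AND True = False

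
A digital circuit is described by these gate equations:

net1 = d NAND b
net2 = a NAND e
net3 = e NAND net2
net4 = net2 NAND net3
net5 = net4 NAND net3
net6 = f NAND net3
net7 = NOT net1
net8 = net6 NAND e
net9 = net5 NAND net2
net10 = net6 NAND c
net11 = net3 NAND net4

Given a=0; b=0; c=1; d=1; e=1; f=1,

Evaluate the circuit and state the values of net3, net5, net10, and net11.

net3 = 0, net5 = 1, net10 = 0, net11 = 1

net2 = a NAND e = 0 NAND 1 = 1
net3 = e NAND net2 = 1 NAND 1 = 0
net4 = net2 NAND net3 = 1 NAND 0 = 1
net5 = net4 NAND net3 = 1 NAND 0 = 1
net6 = f NAND net3 = 1 NAND 0 = 1
net10 = net6 NAND c = 1 NAND 1 = 0
net11 = net3 NAND net4 = 0 NAND 1 = 1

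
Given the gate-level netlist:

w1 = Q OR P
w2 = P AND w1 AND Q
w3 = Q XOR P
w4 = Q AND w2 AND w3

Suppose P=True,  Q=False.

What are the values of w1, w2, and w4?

w1 = True  w2 = False  w4 = False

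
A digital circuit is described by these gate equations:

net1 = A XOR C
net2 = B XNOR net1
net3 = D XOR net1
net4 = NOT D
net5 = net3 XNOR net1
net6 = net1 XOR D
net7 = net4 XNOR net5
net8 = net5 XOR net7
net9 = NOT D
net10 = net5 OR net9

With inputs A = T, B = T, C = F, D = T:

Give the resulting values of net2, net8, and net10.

net1 = A XOR C = T XOR F = T
net2 = B XNOR net1 = T XNOR T = T
net3 = D XOR net1 = T XOR T = F
net4 = NOT D = NOT T = F
net5 = net3 XNOR net1 = F XNOR T = F
net7 = net4 XNOR net5 = F XNOR F = T
net8 = net5 XOR net7 = F XOR T = T
net9 = NOT D = NOT T = F
net10 = net5 OR net9 = F OR F = F

net2 = T  net8 = T  net10 = F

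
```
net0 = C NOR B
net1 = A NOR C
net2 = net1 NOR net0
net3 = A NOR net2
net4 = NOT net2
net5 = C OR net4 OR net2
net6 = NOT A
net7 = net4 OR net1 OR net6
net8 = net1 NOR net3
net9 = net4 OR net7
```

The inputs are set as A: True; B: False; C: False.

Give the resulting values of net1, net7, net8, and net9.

net1 = False, net7 = True, net8 = True, net9 = True

net0 = C NOR B = False NOR False = True
net1 = A NOR C = True NOR False = False
net2 = net1 NOR net0 = False NOR True = False
net3 = A NOR net2 = True NOR False = False
net4 = NOT net2 = NOT False = True
net6 = NOT A = NOT True = False
net7 = net4 OR net1 OR net6 = True OR False OR False = True
net8 = net1 NOR net3 = False NOR False = True
net9 = net4 OR net7 = True OR True = True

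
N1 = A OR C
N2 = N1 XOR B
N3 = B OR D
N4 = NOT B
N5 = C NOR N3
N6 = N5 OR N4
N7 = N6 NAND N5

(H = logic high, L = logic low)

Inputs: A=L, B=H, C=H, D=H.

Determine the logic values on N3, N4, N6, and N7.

N3 = H  N4 = L  N6 = L  N7 = H

N3 = B OR D = H OR H = H
N4 = NOT B = NOT H = L
N5 = C NOR N3 = H NOR H = L
N6 = N5 OR N4 = L OR L = L
N7 = N6 NAND N5 = L NAND L = H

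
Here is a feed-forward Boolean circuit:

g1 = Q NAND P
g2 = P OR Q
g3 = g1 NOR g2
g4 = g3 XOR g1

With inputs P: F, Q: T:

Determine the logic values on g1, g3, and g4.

g1 = T, g3 = F, g4 = T

g1 = Q NAND P = T NAND F = T
g2 = P OR Q = F OR T = T
g3 = g1 NOR g2 = T NOR T = F
g4 = g3 XOR g1 = F XOR T = T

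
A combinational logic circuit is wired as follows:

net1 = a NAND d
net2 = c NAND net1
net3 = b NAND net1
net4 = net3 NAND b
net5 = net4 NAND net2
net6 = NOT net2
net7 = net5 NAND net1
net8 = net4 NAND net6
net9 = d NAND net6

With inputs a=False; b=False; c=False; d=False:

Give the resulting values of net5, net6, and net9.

net5 = False, net6 = False, net9 = True

net1 = a NAND d = False NAND False = True
net2 = c NAND net1 = False NAND True = True
net3 = b NAND net1 = False NAND True = True
net4 = net3 NAND b = True NAND False = True
net5 = net4 NAND net2 = True NAND True = False
net6 = NOT net2 = NOT True = False
net9 = d NAND net6 = False NAND False = True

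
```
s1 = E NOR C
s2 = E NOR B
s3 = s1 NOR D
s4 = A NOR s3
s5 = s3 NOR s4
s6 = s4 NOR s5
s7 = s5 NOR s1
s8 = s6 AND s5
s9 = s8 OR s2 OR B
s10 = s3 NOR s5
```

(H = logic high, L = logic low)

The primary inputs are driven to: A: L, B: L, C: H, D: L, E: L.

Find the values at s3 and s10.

s3 = H, s10 = L

s1 = E NOR C = L NOR H = L
s3 = s1 NOR D = L NOR L = H
s4 = A NOR s3 = L NOR H = L
s5 = s3 NOR s4 = H NOR L = L
s10 = s3 NOR s5 = H NOR L = L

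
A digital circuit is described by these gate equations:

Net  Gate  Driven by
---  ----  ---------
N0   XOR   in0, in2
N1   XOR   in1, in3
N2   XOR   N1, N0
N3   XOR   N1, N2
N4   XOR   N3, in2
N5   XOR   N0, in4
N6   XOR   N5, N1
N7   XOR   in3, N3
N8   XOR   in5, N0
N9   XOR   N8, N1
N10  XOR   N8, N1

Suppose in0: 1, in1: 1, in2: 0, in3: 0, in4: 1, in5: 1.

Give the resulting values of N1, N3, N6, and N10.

N1 = 1, N3 = 1, N6 = 1, N10 = 1

N0 = in0 XOR in2 = 1 XOR 0 = 1
N1 = in1 XOR in3 = 1 XOR 0 = 1
N2 = N1 XOR N0 = 1 XOR 1 = 0
N3 = N1 XOR N2 = 1 XOR 0 = 1
N5 = N0 XOR in4 = 1 XOR 1 = 0
N6 = N5 XOR N1 = 0 XOR 1 = 1
N8 = in5 XOR N0 = 1 XOR 1 = 0
N10 = N8 XOR N1 = 0 XOR 1 = 1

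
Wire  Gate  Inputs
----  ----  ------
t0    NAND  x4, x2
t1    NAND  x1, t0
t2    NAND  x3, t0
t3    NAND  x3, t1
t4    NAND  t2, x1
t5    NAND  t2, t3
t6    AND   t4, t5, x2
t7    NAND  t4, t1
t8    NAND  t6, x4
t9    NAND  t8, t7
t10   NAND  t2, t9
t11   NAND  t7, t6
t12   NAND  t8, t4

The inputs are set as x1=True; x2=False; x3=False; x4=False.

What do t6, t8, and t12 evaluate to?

t6 = False, t8 = True, t12 = True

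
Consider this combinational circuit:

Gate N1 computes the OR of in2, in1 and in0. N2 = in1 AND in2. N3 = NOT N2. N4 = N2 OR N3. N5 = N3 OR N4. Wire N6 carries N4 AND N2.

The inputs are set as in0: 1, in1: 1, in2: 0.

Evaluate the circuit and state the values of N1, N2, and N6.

N1 = 1, N2 = 0, N6 = 0

N1 = in2 OR in1 OR in0 = 0 OR 1 OR 1 = 1
N2 = in1 AND in2 = 1 AND 0 = 0
N3 = NOT N2 = NOT 0 = 1
N4 = N2 OR N3 = 0 OR 1 = 1
N6 = N4 AND N2 = 1 AND 0 = 0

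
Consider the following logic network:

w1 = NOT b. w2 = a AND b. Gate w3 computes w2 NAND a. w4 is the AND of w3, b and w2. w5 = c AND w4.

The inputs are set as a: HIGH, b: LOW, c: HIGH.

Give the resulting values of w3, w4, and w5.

w3 = HIGH, w4 = LOW, w5 = LOW

w2 = a AND b = HIGH AND LOW = LOW
w3 = w2 NAND a = LOW NAND HIGH = HIGH
w4 = w3 AND b AND w2 = HIGH AND LOW AND LOW = LOW
w5 = c AND w4 = HIGH AND LOW = LOW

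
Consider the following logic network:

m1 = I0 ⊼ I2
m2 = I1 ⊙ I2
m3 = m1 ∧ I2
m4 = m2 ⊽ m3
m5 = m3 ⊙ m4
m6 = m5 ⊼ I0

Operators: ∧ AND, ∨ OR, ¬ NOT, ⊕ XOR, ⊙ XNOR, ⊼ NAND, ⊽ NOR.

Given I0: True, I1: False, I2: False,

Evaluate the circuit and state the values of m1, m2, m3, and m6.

m1 = I0 NAND I2 = True NAND False = True
m2 = I1 XNOR I2 = False XNOR False = True
m3 = m1 AND I2 = True AND False = False
m4 = m2 NOR m3 = True NOR False = False
m5 = m3 XNOR m4 = False XNOR False = True
m6 = m5 NAND I0 = True NAND True = False

m1 = True; m2 = True; m3 = False; m6 = False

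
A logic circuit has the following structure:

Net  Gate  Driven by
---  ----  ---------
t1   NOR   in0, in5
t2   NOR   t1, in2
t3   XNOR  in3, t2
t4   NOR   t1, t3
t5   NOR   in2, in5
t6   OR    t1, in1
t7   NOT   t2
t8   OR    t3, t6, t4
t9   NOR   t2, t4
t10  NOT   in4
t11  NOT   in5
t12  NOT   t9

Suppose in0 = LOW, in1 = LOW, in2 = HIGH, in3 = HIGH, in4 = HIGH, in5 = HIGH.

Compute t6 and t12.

t1 = in0 NOR in5 = LOW NOR HIGH = LOW
t2 = t1 NOR in2 = LOW NOR HIGH = LOW
t3 = in3 XNOR t2 = HIGH XNOR LOW = LOW
t4 = t1 NOR t3 = LOW NOR LOW = HIGH
t6 = t1 OR in1 = LOW OR LOW = LOW
t9 = t2 NOR t4 = LOW NOR HIGH = LOW
t12 = NOT t9 = NOT LOW = HIGH

t6 = LOW, t12 = HIGH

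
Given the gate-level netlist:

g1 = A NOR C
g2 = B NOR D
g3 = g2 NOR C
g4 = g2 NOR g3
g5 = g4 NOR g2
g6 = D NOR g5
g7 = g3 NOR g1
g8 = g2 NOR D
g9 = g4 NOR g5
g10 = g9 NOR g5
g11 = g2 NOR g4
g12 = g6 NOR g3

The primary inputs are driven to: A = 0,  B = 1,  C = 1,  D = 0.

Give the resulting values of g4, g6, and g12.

g2 = B NOR D = 1 NOR 0 = 0
g3 = g2 NOR C = 0 NOR 1 = 0
g4 = g2 NOR g3 = 0 NOR 0 = 1
g5 = g4 NOR g2 = 1 NOR 0 = 0
g6 = D NOR g5 = 0 NOR 0 = 1
g12 = g6 NOR g3 = 1 NOR 0 = 0

g4 = 1, g6 = 1, g12 = 0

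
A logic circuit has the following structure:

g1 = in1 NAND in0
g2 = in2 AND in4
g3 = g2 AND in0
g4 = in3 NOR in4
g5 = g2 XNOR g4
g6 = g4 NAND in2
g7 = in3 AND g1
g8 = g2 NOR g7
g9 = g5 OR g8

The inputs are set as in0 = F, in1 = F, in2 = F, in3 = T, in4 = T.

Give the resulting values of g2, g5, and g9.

g1 = in1 NAND in0 = F NAND F = T
g2 = in2 AND in4 = F AND T = F
g4 = in3 NOR in4 = T NOR T = F
g5 = g2 XNOR g4 = F XNOR F = T
g7 = in3 AND g1 = T AND T = T
g8 = g2 NOR g7 = F NOR T = F
g9 = g5 OR g8 = T OR F = T

g2 = F, g5 = T, g9 = T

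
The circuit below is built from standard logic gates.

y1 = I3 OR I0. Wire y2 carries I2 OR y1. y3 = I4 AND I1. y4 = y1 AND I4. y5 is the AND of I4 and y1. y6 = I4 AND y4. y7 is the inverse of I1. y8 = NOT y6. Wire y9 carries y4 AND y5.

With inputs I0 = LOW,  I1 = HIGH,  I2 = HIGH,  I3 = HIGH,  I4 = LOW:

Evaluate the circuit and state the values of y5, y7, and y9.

y1 = I3 OR I0 = HIGH OR LOW = HIGH
y4 = y1 AND I4 = HIGH AND LOW = LOW
y5 = I4 AND y1 = LOW AND HIGH = LOW
y7 = NOT I1 = NOT HIGH = LOW
y9 = y4 AND y5 = LOW AND LOW = LOW

y5 = LOW; y7 = LOW; y9 = LOW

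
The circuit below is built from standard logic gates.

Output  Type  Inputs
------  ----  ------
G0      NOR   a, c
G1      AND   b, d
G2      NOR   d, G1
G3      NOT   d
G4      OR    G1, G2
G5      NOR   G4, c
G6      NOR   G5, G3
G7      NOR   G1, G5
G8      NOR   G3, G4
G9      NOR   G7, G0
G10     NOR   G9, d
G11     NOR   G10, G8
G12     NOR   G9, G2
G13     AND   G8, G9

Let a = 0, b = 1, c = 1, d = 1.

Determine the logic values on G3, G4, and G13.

G3 = 0  G4 = 1  G13 = 0

G0 = a NOR c = 0 NOR 1 = 0
G1 = b AND d = 1 AND 1 = 1
G2 = d NOR G1 = 1 NOR 1 = 0
G3 = NOT d = NOT 1 = 0
G4 = G1 OR G2 = 1 OR 0 = 1
G5 = G4 NOR c = 1 NOR 1 = 0
G7 = G1 NOR G5 = 1 NOR 0 = 0
G8 = G3 NOR G4 = 0 NOR 1 = 0
G9 = G7 NOR G0 = 0 NOR 0 = 1
G13 = G8 AND G9 = 0 AND 1 = 0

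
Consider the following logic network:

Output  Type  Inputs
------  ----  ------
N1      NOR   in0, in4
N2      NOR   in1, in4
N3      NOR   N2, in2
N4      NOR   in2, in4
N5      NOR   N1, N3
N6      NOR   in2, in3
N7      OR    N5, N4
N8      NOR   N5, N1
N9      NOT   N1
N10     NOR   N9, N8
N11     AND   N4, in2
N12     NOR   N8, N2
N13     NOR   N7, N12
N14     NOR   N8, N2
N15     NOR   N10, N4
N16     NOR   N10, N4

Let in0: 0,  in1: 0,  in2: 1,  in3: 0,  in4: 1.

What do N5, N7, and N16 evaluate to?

N5 = 1, N7 = 1, N16 = 1

N1 = in0 NOR in4 = 0 NOR 1 = 0
N2 = in1 NOR in4 = 0 NOR 1 = 0
N3 = N2 NOR in2 = 0 NOR 1 = 0
N4 = in2 NOR in4 = 1 NOR 1 = 0
N5 = N1 NOR N3 = 0 NOR 0 = 1
N7 = N5 OR N4 = 1 OR 0 = 1
N8 = N5 NOR N1 = 1 NOR 0 = 0
N9 = NOT N1 = NOT 0 = 1
N10 = N9 NOR N8 = 1 NOR 0 = 0
N16 = N10 NOR N4 = 0 NOR 0 = 1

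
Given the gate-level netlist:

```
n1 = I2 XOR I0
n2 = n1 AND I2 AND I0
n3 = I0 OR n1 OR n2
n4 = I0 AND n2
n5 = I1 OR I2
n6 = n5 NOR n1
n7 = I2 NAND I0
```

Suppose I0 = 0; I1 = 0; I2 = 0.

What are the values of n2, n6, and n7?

n2 = 0  n6 = 1  n7 = 1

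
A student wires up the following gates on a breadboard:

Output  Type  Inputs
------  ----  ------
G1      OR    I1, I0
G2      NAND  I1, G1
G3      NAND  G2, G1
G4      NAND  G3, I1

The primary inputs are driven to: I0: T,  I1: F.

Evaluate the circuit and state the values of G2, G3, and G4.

G2 = T, G3 = F, G4 = T

G1 = I1 OR I0 = F OR T = T
G2 = I1 NAND G1 = F NAND T = T
G3 = G2 NAND G1 = T NAND T = F
G4 = G3 NAND I1 = F NAND F = T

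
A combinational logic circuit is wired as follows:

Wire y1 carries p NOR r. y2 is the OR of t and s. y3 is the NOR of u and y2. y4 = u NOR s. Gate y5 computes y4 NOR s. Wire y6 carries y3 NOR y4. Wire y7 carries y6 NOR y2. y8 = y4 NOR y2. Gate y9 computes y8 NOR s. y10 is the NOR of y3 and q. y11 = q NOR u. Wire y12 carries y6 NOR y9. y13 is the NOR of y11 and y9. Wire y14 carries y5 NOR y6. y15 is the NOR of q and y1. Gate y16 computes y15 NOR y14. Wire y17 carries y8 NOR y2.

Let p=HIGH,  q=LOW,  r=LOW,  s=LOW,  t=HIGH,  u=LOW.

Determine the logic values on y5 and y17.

y2 = t OR s = HIGH OR LOW = HIGH
y4 = u NOR s = LOW NOR LOW = HIGH
y5 = y4 NOR s = HIGH NOR LOW = LOW
y8 = y4 NOR y2 = HIGH NOR HIGH = LOW
y17 = y8 NOR y2 = LOW NOR HIGH = LOW

y5 = LOW, y17 = LOW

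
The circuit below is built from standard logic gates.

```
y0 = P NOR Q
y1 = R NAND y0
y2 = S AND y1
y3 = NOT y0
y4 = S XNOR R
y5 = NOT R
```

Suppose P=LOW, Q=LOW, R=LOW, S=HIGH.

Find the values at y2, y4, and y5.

y2 = HIGH, y4 = LOW, y5 = HIGH

y0 = P NOR Q = LOW NOR LOW = HIGH
y1 = R NAND y0 = LOW NAND HIGH = HIGH
y2 = S AND y1 = HIGH AND HIGH = HIGH
y4 = S XNOR R = HIGH XNOR LOW = LOW
y5 = NOT R = NOT LOW = HIGH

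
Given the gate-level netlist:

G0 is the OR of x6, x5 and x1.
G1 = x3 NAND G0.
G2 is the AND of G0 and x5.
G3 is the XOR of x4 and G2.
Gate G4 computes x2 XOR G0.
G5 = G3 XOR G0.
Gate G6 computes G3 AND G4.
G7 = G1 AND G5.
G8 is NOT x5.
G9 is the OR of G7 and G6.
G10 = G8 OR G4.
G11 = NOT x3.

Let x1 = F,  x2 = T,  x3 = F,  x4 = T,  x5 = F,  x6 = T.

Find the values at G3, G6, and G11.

G0 = x6 OR x5 OR x1 = T OR F OR F = T
G2 = G0 AND x5 = T AND F = F
G3 = x4 XOR G2 = T XOR F = T
G4 = x2 XOR G0 = T XOR T = F
G6 = G3 AND G4 = T AND F = F
G11 = NOT x3 = NOT F = T

G3 = T  G6 = F  G11 = T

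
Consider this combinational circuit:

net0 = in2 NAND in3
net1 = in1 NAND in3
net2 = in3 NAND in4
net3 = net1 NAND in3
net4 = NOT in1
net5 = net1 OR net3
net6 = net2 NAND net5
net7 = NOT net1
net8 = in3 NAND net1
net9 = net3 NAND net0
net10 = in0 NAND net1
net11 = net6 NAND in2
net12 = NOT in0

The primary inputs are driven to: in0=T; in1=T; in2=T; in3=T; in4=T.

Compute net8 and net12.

net8 = T, net12 = F

net1 = in1 NAND in3 = T NAND T = F
net8 = in3 NAND net1 = T NAND F = T
net12 = NOT in0 = NOT T = F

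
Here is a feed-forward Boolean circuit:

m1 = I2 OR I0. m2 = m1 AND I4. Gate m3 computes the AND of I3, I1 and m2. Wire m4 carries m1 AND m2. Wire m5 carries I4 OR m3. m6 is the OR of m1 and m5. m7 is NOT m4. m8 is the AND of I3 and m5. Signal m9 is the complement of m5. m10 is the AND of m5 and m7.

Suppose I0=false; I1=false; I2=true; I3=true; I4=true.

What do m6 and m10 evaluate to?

m1 = I2 OR I0 = true OR false = true
m2 = m1 AND I4 = true AND true = true
m3 = I3 AND I1 AND m2 = true AND false AND true = false
m4 = m1 AND m2 = true AND true = true
m5 = I4 OR m3 = true OR false = true
m6 = m1 OR m5 = true OR true = true
m7 = NOT m4 = NOT true = false
m10 = m5 AND m7 = true AND false = false

m6 = true  m10 = false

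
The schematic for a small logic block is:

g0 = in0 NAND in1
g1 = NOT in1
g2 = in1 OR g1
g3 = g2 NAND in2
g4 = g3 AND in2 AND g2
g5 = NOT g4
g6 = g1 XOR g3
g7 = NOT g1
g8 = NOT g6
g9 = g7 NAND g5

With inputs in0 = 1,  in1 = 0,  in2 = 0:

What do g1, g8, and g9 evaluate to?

g1 = 1  g8 = 1  g9 = 1

g1 = NOT in1 = NOT 0 = 1
g2 = in1 OR g1 = 0 OR 1 = 1
g3 = g2 NAND in2 = 1 NAND 0 = 1
g4 = g3 AND in2 AND g2 = 1 AND 0 AND 1 = 0
g5 = NOT g4 = NOT 0 = 1
g6 = g1 XOR g3 = 1 XOR 1 = 0
g7 = NOT g1 = NOT 1 = 0
g8 = NOT g6 = NOT 0 = 1
g9 = g7 NAND g5 = 0 NAND 1 = 1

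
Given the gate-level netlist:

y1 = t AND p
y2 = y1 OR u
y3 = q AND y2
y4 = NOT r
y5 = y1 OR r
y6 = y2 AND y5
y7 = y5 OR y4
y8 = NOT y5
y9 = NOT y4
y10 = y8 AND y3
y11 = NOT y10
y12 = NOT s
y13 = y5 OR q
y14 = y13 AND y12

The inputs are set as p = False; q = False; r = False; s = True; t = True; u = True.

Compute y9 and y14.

y9 = False, y14 = False

y1 = t AND p = True AND False = False
y4 = NOT r = NOT False = True
y5 = y1 OR r = False OR False = False
y9 = NOT y4 = NOT True = False
y12 = NOT s = NOT True = False
y13 = y5 OR q = False OR False = False
y14 = y13 AND y12 = False AND False = False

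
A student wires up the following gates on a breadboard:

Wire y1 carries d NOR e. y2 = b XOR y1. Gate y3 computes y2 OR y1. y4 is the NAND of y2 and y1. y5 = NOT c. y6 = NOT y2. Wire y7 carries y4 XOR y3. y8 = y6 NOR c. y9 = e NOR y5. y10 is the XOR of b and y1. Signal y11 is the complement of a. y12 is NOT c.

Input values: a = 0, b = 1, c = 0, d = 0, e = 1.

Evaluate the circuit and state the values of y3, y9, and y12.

y3 = 1; y9 = 0; y12 = 1

y1 = d NOR e = 0 NOR 1 = 0
y2 = b XOR y1 = 1 XOR 0 = 1
y3 = y2 OR y1 = 1 OR 0 = 1
y5 = NOT c = NOT 0 = 1
y9 = e NOR y5 = 1 NOR 1 = 0
y12 = NOT c = NOT 0 = 1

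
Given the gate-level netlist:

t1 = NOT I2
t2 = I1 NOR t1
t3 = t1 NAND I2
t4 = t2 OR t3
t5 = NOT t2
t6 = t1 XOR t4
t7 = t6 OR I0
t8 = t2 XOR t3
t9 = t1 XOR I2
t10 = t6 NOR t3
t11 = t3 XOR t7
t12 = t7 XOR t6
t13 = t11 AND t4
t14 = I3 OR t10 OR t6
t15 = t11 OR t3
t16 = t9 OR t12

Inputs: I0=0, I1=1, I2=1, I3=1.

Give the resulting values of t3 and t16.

t1 = NOT I2 = NOT 1 = 0
t2 = I1 NOR t1 = 1 NOR 0 = 0
t3 = t1 NAND I2 = 0 NAND 1 = 1
t4 = t2 OR t3 = 0 OR 1 = 1
t6 = t1 XOR t4 = 0 XOR 1 = 1
t7 = t6 OR I0 = 1 OR 0 = 1
t9 = t1 XOR I2 = 0 XOR 1 = 1
t12 = t7 XOR t6 = 1 XOR 1 = 0
t16 = t9 OR t12 = 1 OR 0 = 1

t3 = 1, t16 = 1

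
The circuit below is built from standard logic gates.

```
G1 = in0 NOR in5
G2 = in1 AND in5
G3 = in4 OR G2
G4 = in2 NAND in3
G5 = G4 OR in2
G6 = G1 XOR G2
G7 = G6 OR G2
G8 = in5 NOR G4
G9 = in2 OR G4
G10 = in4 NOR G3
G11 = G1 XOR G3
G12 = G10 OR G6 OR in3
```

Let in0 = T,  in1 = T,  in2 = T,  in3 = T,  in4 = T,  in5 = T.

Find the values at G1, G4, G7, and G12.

G1 = in0 NOR in5 = T NOR T = F
G2 = in1 AND in5 = T AND T = T
G3 = in4 OR G2 = T OR T = T
G4 = in2 NAND in3 = T NAND T = F
G6 = G1 XOR G2 = F XOR T = T
G7 = G6 OR G2 = T OR T = T
G10 = in4 NOR G3 = T NOR T = F
G12 = G10 OR G6 OR in3 = F OR T OR T = T

G1 = F, G4 = F, G7 = T, G12 = T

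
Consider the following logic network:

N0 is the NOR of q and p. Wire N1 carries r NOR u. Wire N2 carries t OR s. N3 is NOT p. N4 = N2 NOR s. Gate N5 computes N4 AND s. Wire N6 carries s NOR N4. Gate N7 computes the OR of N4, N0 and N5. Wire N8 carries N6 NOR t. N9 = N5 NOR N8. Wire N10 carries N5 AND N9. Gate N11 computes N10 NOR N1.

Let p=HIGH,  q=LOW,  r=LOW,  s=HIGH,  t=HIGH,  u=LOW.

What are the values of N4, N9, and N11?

N1 = r NOR u = LOW NOR LOW = HIGH
N2 = t OR s = HIGH OR HIGH = HIGH
N4 = N2 NOR s = HIGH NOR HIGH = LOW
N5 = N4 AND s = LOW AND HIGH = LOW
N6 = s NOR N4 = HIGH NOR LOW = LOW
N8 = N6 NOR t = LOW NOR HIGH = LOW
N9 = N5 NOR N8 = LOW NOR LOW = HIGH
N10 = N5 AND N9 = LOW AND HIGH = LOW
N11 = N10 NOR N1 = LOW NOR HIGH = LOW

N4 = LOW; N9 = HIGH; N11 = LOW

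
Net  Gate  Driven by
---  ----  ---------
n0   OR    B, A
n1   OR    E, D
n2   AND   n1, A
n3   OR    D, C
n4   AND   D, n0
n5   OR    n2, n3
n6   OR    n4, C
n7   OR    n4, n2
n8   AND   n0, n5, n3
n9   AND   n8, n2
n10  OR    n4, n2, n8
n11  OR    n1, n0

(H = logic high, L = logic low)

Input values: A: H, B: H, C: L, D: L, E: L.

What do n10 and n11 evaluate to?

n0 = B OR A = H OR H = H
n1 = E OR D = L OR L = L
n2 = n1 AND A = L AND H = L
n3 = D OR C = L OR L = L
n4 = D AND n0 = L AND H = L
n5 = n2 OR n3 = L OR L = L
n8 = n0 AND n5 AND n3 = H AND L AND L = L
n10 = n4 OR n2 OR n8 = L OR L OR L = L
n11 = n1 OR n0 = L OR H = H

n10 = L; n11 = H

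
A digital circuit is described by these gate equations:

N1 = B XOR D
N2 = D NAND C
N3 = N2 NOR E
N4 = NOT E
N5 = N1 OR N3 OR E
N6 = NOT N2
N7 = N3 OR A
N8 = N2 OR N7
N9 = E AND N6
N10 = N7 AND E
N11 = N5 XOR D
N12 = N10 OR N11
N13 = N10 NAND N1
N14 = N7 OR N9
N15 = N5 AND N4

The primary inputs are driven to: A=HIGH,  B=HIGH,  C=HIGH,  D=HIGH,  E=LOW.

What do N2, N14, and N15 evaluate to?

N1 = B XOR D = HIGH XOR HIGH = LOW
N2 = D NAND C = HIGH NAND HIGH = LOW
N3 = N2 NOR E = LOW NOR LOW = HIGH
N4 = NOT E = NOT LOW = HIGH
N5 = N1 OR N3 OR E = LOW OR HIGH OR LOW = HIGH
N6 = NOT N2 = NOT LOW = HIGH
N7 = N3 OR A = HIGH OR HIGH = HIGH
N9 = E AND N6 = LOW AND HIGH = LOW
N14 = N7 OR N9 = HIGH OR LOW = HIGH
N15 = N5 AND N4 = HIGH AND HIGH = HIGH

N2 = LOW  N14 = HIGH  N15 = HIGH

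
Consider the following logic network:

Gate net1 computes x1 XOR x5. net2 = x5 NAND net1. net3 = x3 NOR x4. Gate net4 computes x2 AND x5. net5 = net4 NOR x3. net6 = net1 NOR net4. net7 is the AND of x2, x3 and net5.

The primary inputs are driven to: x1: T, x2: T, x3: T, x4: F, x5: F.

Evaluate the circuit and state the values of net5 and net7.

net4 = x2 AND x5 = T AND F = F
net5 = net4 NOR x3 = F NOR T = F
net7 = x2 AND x3 AND net5 = T AND T AND F = F

net5 = F, net7 = F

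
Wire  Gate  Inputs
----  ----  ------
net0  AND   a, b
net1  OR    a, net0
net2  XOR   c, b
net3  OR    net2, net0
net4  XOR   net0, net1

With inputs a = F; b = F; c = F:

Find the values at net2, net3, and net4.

net2 = F, net3 = F, net4 = F

net0 = a AND b = F AND F = F
net1 = a OR net0 = F OR F = F
net2 = c XOR b = F XOR F = F
net3 = net2 OR net0 = F OR F = F
net4 = net0 XOR net1 = F XOR F = F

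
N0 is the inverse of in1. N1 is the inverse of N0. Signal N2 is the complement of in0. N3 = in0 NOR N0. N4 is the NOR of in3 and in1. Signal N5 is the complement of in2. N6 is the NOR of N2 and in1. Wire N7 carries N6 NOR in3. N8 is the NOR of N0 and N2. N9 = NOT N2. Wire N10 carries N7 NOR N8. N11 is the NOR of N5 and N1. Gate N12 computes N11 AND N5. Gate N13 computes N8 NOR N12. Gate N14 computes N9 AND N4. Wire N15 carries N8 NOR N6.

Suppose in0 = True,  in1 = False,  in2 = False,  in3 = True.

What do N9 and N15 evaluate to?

N0 = NOT in1 = NOT False = True
N2 = NOT in0 = NOT True = False
N6 = N2 NOR in1 = False NOR False = True
N8 = N0 NOR N2 = True NOR False = False
N9 = NOT N2 = NOT False = True
N15 = N8 NOR N6 = False NOR True = False

N9 = True, N15 = False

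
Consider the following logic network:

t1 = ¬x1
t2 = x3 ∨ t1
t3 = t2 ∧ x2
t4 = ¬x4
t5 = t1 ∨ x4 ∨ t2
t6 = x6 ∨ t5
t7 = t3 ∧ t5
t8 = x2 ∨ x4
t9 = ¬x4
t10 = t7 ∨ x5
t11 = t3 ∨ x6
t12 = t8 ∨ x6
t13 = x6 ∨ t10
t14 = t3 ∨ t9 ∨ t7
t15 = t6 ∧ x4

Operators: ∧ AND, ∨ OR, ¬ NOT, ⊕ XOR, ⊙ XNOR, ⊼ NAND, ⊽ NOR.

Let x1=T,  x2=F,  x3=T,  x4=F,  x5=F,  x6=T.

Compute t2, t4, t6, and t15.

t2 = T  t4 = T  t6 = T  t15 = F

t1 = NOT x1 = NOT T = F
t2 = x3 OR t1 = T OR F = T
t4 = NOT x4 = NOT F = T
t5 = t1 OR x4 OR t2 = F OR F OR T = T
t6 = x6 OR t5 = T OR T = T
t15 = t6 AND x4 = T AND F = F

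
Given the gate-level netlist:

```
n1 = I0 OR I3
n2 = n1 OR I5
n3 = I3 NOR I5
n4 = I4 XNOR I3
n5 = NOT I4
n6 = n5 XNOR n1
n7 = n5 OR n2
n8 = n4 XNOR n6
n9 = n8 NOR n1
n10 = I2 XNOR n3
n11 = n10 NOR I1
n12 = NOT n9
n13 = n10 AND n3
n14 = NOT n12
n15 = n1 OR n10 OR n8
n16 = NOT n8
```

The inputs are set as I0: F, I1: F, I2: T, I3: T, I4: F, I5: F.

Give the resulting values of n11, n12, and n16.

n11 = T; n12 = T; n16 = T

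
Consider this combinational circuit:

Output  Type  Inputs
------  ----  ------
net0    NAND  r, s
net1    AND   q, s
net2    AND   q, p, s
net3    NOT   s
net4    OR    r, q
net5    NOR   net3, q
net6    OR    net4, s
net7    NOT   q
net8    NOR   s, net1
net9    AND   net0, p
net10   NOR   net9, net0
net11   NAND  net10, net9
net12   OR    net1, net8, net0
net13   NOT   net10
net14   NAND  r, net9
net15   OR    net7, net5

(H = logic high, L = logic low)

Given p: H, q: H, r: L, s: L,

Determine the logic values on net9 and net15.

net9 = H; net15 = L

net0 = r NAND s = L NAND L = H
net3 = NOT s = NOT L = H
net5 = net3 NOR q = H NOR H = L
net7 = NOT q = NOT H = L
net9 = net0 AND p = H AND H = H
net15 = net7 OR net5 = L OR L = L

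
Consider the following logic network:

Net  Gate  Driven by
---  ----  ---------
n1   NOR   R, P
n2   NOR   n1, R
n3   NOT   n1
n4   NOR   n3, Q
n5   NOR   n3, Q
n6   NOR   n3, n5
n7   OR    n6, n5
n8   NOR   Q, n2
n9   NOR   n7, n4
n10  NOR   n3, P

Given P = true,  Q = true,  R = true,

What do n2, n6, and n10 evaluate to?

n2 = false, n6 = false, n10 = false

n1 = R NOR P = true NOR true = false
n2 = n1 NOR R = false NOR true = false
n3 = NOT n1 = NOT false = true
n5 = n3 NOR Q = true NOR true = false
n6 = n3 NOR n5 = true NOR false = false
n10 = n3 NOR P = true NOR true = false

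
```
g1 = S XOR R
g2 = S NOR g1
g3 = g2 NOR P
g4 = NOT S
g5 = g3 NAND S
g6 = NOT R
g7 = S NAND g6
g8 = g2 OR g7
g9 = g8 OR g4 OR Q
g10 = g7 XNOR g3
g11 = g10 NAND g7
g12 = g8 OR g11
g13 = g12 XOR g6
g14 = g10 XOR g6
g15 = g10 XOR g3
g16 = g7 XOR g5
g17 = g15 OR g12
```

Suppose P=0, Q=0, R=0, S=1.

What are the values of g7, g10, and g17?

g7 = 0, g10 = 0, g17 = 1

g1 = S XOR R = 1 XOR 0 = 1
g2 = S NOR g1 = 1 NOR 1 = 0
g3 = g2 NOR P = 0 NOR 0 = 1
g6 = NOT R = NOT 0 = 1
g7 = S NAND g6 = 1 NAND 1 = 0
g8 = g2 OR g7 = 0 OR 0 = 0
g10 = g7 XNOR g3 = 0 XNOR 1 = 0
g11 = g10 NAND g7 = 0 NAND 0 = 1
g12 = g8 OR g11 = 0 OR 1 = 1
g15 = g10 XOR g3 = 0 XOR 1 = 1
g17 = g15 OR g12 = 1 OR 1 = 1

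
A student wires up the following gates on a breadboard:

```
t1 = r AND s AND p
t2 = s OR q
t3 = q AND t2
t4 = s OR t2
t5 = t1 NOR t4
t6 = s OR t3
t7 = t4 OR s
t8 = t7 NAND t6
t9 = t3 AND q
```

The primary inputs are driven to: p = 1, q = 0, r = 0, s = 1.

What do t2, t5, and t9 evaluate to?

t1 = r AND s AND p = 0 AND 1 AND 1 = 0
t2 = s OR q = 1 OR 0 = 1
t3 = q AND t2 = 0 AND 1 = 0
t4 = s OR t2 = 1 OR 1 = 1
t5 = t1 NOR t4 = 0 NOR 1 = 0
t9 = t3 AND q = 0 AND 0 = 0

t2 = 1  t5 = 0  t9 = 0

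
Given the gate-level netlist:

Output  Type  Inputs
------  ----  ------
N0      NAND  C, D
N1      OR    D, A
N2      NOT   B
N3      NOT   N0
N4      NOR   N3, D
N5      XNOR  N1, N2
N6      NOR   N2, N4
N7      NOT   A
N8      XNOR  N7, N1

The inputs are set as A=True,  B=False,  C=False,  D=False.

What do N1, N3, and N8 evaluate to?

N1 = True  N3 = False  N8 = False

N0 = C NAND D = False NAND False = True
N1 = D OR A = False OR True = True
N3 = NOT N0 = NOT True = False
N7 = NOT A = NOT True = False
N8 = N7 XNOR N1 = False XNOR True = False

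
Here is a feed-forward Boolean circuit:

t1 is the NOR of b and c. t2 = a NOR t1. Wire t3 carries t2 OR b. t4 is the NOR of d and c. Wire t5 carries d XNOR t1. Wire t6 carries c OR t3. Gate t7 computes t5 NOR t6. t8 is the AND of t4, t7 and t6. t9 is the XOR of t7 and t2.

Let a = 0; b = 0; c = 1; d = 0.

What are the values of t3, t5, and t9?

t1 = b NOR c = 0 NOR 1 = 0
t2 = a NOR t1 = 0 NOR 0 = 1
t3 = t2 OR b = 1 OR 0 = 1
t5 = d XNOR t1 = 0 XNOR 0 = 1
t6 = c OR t3 = 1 OR 1 = 1
t7 = t5 NOR t6 = 1 NOR 1 = 0
t9 = t7 XOR t2 = 0 XOR 1 = 1

t3 = 1, t5 = 1, t9 = 1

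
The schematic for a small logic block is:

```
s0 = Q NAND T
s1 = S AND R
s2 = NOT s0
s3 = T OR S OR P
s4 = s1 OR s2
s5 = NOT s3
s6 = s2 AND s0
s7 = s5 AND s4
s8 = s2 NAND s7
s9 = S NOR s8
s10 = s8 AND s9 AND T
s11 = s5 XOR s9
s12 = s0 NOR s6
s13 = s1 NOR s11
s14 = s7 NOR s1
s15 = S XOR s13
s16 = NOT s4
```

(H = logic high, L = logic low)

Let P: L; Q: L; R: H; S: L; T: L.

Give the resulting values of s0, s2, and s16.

s0 = H  s2 = L  s16 = H

s0 = Q NAND T = L NAND L = H
s1 = S AND R = L AND H = L
s2 = NOT s0 = NOT H = L
s4 = s1 OR s2 = L OR L = L
s16 = NOT s4 = NOT L = H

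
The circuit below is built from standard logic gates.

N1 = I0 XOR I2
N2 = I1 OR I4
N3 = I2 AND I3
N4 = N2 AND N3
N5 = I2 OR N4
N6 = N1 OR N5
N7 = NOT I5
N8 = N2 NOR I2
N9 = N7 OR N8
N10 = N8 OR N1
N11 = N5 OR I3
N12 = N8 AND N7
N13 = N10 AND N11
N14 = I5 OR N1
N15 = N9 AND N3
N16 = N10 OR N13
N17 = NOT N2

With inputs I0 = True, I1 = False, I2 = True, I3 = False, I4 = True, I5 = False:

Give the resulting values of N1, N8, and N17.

N1 = False; N8 = False; N17 = False

N1 = I0 XOR I2 = True XOR True = False
N2 = I1 OR I4 = False OR True = True
N8 = N2 NOR I2 = True NOR True = False
N17 = NOT N2 = NOT True = False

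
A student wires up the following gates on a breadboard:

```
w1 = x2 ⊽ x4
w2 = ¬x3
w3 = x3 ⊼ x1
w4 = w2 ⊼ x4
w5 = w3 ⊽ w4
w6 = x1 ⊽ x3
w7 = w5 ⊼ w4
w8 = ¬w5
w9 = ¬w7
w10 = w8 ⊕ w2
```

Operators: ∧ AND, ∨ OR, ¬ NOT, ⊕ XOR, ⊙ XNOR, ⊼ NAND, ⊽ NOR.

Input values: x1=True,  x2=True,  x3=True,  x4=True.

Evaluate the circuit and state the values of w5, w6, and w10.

w5 = False  w6 = False  w10 = True

w2 = NOT x3 = NOT True = False
w3 = x3 NAND x1 = True NAND True = False
w4 = w2 NAND x4 = False NAND True = True
w5 = w3 NOR w4 = False NOR True = False
w6 = x1 NOR x3 = True NOR True = False
w8 = NOT w5 = NOT False = True
w10 = w8 XOR w2 = True XOR False = True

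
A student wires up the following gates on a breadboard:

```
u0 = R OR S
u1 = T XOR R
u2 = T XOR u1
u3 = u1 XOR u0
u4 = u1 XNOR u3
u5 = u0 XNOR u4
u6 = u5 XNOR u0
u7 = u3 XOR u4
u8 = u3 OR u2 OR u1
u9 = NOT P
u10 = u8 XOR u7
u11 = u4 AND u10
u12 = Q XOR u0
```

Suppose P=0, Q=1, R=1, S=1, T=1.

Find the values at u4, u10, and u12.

u4 = 0  u10 = 0  u12 = 0

u0 = R OR S = 1 OR 1 = 1
u1 = T XOR R = 1 XOR 1 = 0
u2 = T XOR u1 = 1 XOR 0 = 1
u3 = u1 XOR u0 = 0 XOR 1 = 1
u4 = u1 XNOR u3 = 0 XNOR 1 = 0
u7 = u3 XOR u4 = 1 XOR 0 = 1
u8 = u3 OR u2 OR u1 = 1 OR 1 OR 0 = 1
u10 = u8 XOR u7 = 1 XOR 1 = 0
u12 = Q XOR u0 = 1 XOR 1 = 0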